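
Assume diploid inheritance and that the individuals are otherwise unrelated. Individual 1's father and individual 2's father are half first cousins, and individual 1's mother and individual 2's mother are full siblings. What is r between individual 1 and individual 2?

Wright's path rule: contributions from independent ancestry routes add.
Individual 1 and individual 2 are related in two ways: half second cousins through their fathers (r = 1/64) and first cousins through their mothers (r = 1/8).
r = 1/64 + 1/8 = 0.140625.

0.140625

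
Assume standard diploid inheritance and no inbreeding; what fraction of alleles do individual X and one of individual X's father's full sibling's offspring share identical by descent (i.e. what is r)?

Each parent–offspring link contributes a factor of 1/2, and independent paths through distinct common ancestors add.
First cousins share one grandparent pair — two paths of length 4: r = 2·(1/2)^4 = 1/8.

0.125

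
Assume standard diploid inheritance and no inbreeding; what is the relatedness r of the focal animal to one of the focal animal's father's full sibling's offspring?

0.125

Each parent–offspring link contributes a factor of 1/2, and independent paths through distinct common ancestors add.
First cousins share one grandparent pair — two paths of length 4: r = 2·(1/2)^4 = 1/8.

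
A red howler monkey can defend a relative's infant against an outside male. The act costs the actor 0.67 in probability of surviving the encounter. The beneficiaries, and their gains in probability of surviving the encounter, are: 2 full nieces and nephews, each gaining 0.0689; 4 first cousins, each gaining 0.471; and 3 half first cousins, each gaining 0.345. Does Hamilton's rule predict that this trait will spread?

No

Hamilton's rule: the trait is favored when the sum of r·B over every recipient exceeds the actor's cost C.
r to a full niece or nephew = 1/4 (full aunt/uncle↔niece/nephew: two paths of length 3 through the shared grandparent pair: r = 2·(1/2)^3 = 1/4).
r to a first cousin = 0.125 (first cousins share one grandparent pair — two paths of length 4: r = 2·(1/2)^4 = 1/8).
r to a half first cousin = 0.0625 (half first cousins share one grandparent — one path of length 4: r = (1/2)^4 = 1/16).
Summing one r·B term per recipient: 2·0.25·0.0689 + 4·0.125·0.471 + 3·0.0625·0.345 = 0.3346375.
0.3346375 < 0.67: the indirect benefit is less than the cost.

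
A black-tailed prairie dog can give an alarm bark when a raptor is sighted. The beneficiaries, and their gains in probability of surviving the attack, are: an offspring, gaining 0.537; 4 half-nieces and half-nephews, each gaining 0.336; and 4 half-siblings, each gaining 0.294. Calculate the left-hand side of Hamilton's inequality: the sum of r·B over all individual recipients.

0.7305

r to an offspring = 1/2 (one parent–offspring link: r = (1/2)^1 = 1/2).
r to a half-niece or half-nephew = 0.125 (half-aunt/uncle↔niece/nephew: one path of length 3: r = (1/2)^3 = 1/8).
r to a half-sibling = 1/4 (half-sibs share one parent — one path of length 2: r = (1/2)^2 = 1/4).
Summing one r·B term per recipient: 1·0.5·0.537 + 4·0.125·0.336 + 4·0.25·0.294 = 0.7305.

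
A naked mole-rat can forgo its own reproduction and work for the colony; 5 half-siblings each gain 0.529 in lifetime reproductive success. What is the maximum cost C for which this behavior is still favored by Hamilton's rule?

r to a half-sibling = 0.25 (half-sibs share one parent — one path of length 2: r = (1/2)^2 = 1/4).
Hamilton's rule: n·r·B > C, so the trait is favored while C < n·r·B = 5·0.25·0.529 = 0.66125.

0.66125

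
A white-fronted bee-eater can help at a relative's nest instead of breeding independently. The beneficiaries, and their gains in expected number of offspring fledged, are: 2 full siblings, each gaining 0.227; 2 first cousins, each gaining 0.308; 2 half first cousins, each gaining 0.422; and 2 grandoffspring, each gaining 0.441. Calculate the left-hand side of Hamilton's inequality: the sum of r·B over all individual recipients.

r to a full sibling = 1/2 (full sibs share both parents — two paths of length 2: r = 2·(1/2)^2 = 1/2).
r to a first cousin = 1/8 (first cousins share one grandparent pair — two paths of length 4: r = 2·(1/2)^4 = 1/8).
r to a half first cousin = 1/16 (half first cousins share one grandparent — one path of length 4: r = (1/2)^4 = 1/16).
r to a grandoffspring = 0.25 (two parent–offspring links: r = (1/2)^2 = 1/4).
Summing one r·B term per recipient: 2·0.5·0.227 + 2·0.125·0.308 + 2·0.0625·0.422 + 2·0.25·0.441 = 0.57725.

0.57725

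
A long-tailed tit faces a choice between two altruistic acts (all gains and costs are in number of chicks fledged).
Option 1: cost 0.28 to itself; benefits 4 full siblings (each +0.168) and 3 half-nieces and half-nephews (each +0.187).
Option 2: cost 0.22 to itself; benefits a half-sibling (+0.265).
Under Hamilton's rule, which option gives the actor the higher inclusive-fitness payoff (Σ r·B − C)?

Option 1

Option 1: r to a full sibling = 0.5.
Option 1: r to a half-niece or half-nephew = 0.125.
Option 1: Σ r·B − C = (4·0.5·0.168 + 3·0.125·0.187) − 0.28 = 0.126125.
Option 2: r to a half-sibling = 0.25.
Option 2: Σ r·B − C = (1·0.25·0.265) − 0.22 = -0.15375.
Option 1 has the higher net inclusive-fitness payoff.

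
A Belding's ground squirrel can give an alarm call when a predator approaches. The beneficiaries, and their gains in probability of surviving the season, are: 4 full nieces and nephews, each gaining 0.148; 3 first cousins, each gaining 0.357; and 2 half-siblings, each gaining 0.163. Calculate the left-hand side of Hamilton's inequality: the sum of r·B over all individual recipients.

r to a full niece or nephew = 1/4 (full aunt/uncle↔niece/nephew: two paths of length 3 through the shared grandparent pair: r = 2·(1/2)^3 = 1/4).
r to a first cousin = 1/8 (first cousins share one grandparent pair — two paths of length 4: r = 2·(1/2)^4 = 1/8).
r to a half-sibling = 1/4 (half-sibs share one parent — one path of length 2: r = (1/2)^2 = 1/4).
Summing one r·B term per recipient: 4·0.25·0.148 + 3·0.125·0.357 + 2·0.25·0.163 = 0.363375.

0.363375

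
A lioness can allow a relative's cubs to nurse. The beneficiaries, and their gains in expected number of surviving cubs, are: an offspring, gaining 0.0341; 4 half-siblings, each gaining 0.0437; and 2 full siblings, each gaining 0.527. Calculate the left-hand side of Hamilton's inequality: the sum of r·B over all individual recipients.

r to an offspring = 1/2 (one parent–offspring link: r = (1/2)^1 = 1/2).
r to a half-sibling = 1/4 (half-sibs share one parent — one path of length 2: r = (1/2)^2 = 1/4).
r to a full sibling = 0.5 (full sibs share both parents — two paths of length 2: r = 2·(1/2)^2 = 1/2).
Summing one r·B term per recipient: 1·0.5·0.0341 + 4·0.25·0.0437 + 2·0.5·0.527 = 0.58775.

0.58775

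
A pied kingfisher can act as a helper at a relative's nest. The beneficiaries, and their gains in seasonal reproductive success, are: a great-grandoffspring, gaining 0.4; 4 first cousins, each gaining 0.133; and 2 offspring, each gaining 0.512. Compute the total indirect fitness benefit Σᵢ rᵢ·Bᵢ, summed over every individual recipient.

0.6285

r to a great-grandoffspring = 1/8 (three parent–offspring links: r = (1/2)^3 = 1/8).
r to a first cousin = 0.125 (first cousins share one grandparent pair — two paths of length 4: r = 2·(1/2)^4 = 1/8).
r to an offspring = 1/2 (one parent–offspring link: r = (1/2)^1 = 1/2).
Summing one r·B term per recipient: 1·0.125·0.4 + 4·0.125·0.133 + 2·0.5·0.512 = 0.6285.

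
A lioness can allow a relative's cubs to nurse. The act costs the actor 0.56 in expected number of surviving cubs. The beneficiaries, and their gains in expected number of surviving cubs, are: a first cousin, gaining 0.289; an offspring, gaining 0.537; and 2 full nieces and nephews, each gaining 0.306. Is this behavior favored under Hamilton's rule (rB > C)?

Hamilton's rule: the trait is favored when the sum of r·B over every recipient exceeds the actor's cost C.
r to a first cousin = 1/8 (first cousins share one grandparent pair — two paths of length 4: r = 2·(1/2)^4 = 1/8).
r to an offspring = 0.5 (one parent–offspring link: r = (1/2)^1 = 1/2).
r to a full niece or nephew = 1/4 (full aunt/uncle↔niece/nephew: two paths of length 3 through the shared grandparent pair: r = 2·(1/2)^3 = 1/4).
Summing one r·B term per recipient: 1·0.125·0.289 + 1·0.5·0.537 + 2·0.25·0.306 = 0.457625.
0.457625 < 0.56: the indirect benefit is less than the cost.

No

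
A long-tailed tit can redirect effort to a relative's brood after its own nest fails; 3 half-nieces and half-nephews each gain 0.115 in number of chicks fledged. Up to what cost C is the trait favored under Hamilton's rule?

0.043125

r to a half-niece or half-nephew = 0.125 (half-aunt/uncle↔niece/nephew: one path of length 3: r = (1/2)^3 = 1/8).
Hamilton's rule: n·r·B > C, so the trait is favored while C < n·r·B = 3·0.125·0.115 = 0.043125.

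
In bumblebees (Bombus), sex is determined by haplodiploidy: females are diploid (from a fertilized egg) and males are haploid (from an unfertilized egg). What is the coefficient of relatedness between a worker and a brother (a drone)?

Her haploid brother carries none of their father's genes and a random half of their mother's genome; that half matches the maternal half of her own genome with probability 1/2: r = 1/2 · 1/2 = 1/4.

0.25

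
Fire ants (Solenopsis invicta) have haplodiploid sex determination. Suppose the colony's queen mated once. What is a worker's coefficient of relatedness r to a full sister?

Haplodiploid full sisters inherit their father's entire haploid genome identically (contributing 1/2) and on average half of their mother's contribution (1/2 · 1/2 = 1/4); r = 1/2 + 1/4 = 3/4.

0.75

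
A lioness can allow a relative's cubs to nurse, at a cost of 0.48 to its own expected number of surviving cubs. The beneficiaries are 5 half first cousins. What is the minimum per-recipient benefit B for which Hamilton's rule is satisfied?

1.536

r to a half first cousin = 1/16 (half first cousins share one grandparent — one path of length 4: r = (1/2)^4 = 1/16).
Hamilton's rule with n recipients of equal r: n·r·B > C, so B > C/(n·r) = 0.48/(5·0.0625) = 1.536.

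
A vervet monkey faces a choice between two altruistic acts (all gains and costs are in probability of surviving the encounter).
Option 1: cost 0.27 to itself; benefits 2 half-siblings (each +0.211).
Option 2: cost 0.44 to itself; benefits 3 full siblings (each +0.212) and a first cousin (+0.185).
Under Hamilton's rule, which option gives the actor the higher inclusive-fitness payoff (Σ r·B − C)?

Option 2

Option 1: r to a half-sibling = 0.25.
Option 1: Σ r·B − C = (2·0.25·0.211) − 0.27 = -0.1645.
Option 2: r to a full sibling = 0.5.
Option 2: r to a first cousin = 0.125.
Option 2: Σ r·B − C = (3·0.5·0.212 + 1·0.125·0.185) − 0.44 = -0.098875.
Option 2 has the higher net inclusive-fitness payoff.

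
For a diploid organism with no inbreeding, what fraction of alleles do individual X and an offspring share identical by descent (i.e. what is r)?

0.5

One parent–offspring link: r = (1/2)^1 = 1/2.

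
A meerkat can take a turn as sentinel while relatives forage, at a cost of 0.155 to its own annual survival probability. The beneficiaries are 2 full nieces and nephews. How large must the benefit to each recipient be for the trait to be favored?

r to a full niece or nephew = 1/4 (full aunt/uncle↔niece/nephew: two paths of length 3 through the shared grandparent pair: r = 2·(1/2)^3 = 1/4).
Hamilton's rule with n recipients of equal r: n·r·B > C, so B > C/(n·r) = 0.155/(2·0.25) = 0.31.

0.31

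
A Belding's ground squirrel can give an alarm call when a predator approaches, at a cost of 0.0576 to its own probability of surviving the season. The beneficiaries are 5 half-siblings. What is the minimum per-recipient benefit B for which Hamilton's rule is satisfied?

r to a half-sibling = 1/4 (half-sibs share one parent — one path of length 2: r = (1/2)^2 = 1/4).
Hamilton's rule with n recipients of equal r: n·r·B > C, so B > C/(n·r) = 0.0576/(5·0.25) = 0.0461.

0.0461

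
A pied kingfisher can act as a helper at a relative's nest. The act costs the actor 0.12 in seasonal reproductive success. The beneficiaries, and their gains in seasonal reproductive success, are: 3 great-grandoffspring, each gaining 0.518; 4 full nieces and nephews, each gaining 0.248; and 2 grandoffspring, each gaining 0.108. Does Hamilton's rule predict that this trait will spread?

Yes

Hamilton's rule: the trait is favored when the sum of r·B over every recipient exceeds the actor's cost C.
r to a great-grandoffspring = 0.125 (three parent–offspring links: r = (1/2)^3 = 1/8).
r to a full niece or nephew = 1/4 (full aunt/uncle↔niece/nephew: two paths of length 3 through the shared grandparent pair: r = 2·(1/2)^3 = 1/4).
r to a grandoffspring = 0.25 (two parent–offspring links: r = (1/2)^2 = 1/4).
Summing one r·B term per recipient: 3·0.125·0.518 + 4·0.25·0.248 + 2·0.25·0.108 = 0.49625.
0.49625 > 0.12: the indirect benefit exceeds the cost.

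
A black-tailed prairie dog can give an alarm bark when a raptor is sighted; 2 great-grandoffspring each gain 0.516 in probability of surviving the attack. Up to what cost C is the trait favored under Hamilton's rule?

0.129

r to a great-grandoffspring = 1/8 (three parent–offspring links: r = (1/2)^3 = 1/8).
Hamilton's rule: n·r·B > C, so the trait is favored while C < n·r·B = 2·0.125·0.516 = 0.129.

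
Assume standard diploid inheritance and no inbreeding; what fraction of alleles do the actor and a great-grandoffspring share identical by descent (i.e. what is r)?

0.125

Three parent–offspring links: r = (1/2)^3 = 1/8.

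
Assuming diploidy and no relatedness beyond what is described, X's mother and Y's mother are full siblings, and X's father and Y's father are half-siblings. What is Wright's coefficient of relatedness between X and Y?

0.1875

Wright's path rule: contributions from independent ancestry routes add.
X and Y are related in two ways: first cousins through their mothers (r = 1/8) and half first cousins through their fathers (r = 1/16).
r = 1/8 + 1/16 = 3/16 = 0.1875.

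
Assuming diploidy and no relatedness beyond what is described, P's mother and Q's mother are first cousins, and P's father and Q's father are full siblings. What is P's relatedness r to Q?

Independent pedigree routes through distinct common ancestors add.
P and Q are related in two ways: second cousins through their mothers (r = 1/32) and first cousins through their fathers (r = 1/8).
r = 1/32 + 1/8 = 0.15625.

0.15625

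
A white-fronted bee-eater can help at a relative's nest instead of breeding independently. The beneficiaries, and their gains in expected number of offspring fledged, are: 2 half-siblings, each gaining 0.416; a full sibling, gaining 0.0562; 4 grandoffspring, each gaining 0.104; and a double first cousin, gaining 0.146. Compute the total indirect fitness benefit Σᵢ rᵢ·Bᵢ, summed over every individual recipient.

r to a half-sibling = 1/4 (half-sibs share one parent — one path of length 2: r = (1/2)^2 = 1/4).
r to a full sibling = 0.5 (full sibs share both parents — two paths of length 2: r = 2·(1/2)^2 = 1/2).
r to a grandoffspring = 1/4 (two parent–offspring links: r = (1/2)^2 = 1/4).
r to a double first cousin = 0.25 (double first cousins share both grandparent pairs — four paths of length 4: r = 4·(1/2)^4 = 1/4).
Summing one r·B term per recipient: 2·0.25·0.416 + 1·0.5·0.0562 + 4·0.25·0.104 + 1·0.25·0.146 = 0.3766.

0.3766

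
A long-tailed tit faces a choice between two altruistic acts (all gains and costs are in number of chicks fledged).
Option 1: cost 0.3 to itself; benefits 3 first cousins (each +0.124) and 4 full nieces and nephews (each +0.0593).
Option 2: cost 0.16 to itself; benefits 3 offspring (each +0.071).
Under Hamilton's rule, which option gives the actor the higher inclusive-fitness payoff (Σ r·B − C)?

Option 1: r to a first cousin = 0.125.
Option 1: r to a full niece or nephew = 0.25.
Option 1: Σ r·B − C = (3·0.125·0.124 + 4·0.25·0.0593) − 0.3 = -0.1942.
Option 2: r to an offspring = 0.5.
Option 2: Σ r·B − C = (3·0.5·0.071) − 0.16 = -0.0535.
Option 2 has the higher net inclusive-fitness payoff.

Option 2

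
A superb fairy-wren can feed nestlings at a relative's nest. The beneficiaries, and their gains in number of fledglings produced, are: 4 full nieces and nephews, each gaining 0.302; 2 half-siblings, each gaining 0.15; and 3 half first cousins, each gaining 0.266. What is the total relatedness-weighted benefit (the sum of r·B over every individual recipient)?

0.426875

r to a full niece or nephew = 1/4 (full aunt/uncle↔niece/nephew: two paths of length 3 through the shared grandparent pair: r = 2·(1/2)^3 = 1/4).
r to a half-sibling = 0.25 (half-sibs share one parent — one path of length 2: r = (1/2)^2 = 1/4).
r to a half first cousin = 0.0625 (half first cousins share one grandparent — one path of length 4: r = (1/2)^4 = 1/16).
Summing one r·B term per recipient: 4·0.25·0.302 + 2·0.25·0.15 + 3·0.0625·0.266 = 0.426875.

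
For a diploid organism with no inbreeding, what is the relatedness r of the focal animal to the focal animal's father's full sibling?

Each parent–offspring link contributes a factor of 1/2, and independent paths through distinct common ancestors add.
Full aunt/uncle↔niece/nephew: two paths of length 3 through the shared grandparent pair: r = 2·(1/2)^3 = 1/4.

0.25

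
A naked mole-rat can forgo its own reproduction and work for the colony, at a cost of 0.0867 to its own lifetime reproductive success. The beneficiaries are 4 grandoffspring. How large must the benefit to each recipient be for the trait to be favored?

0.0867

r to a grandoffspring = 1/4 (two parent–offspring links: r = (1/2)^2 = 1/4).
Hamilton's rule with n recipients of equal r: n·r·B > C, so B > C/(n·r) = 0.0867/(4·0.25) = 0.0867.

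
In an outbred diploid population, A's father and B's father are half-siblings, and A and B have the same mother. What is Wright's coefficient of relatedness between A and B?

Wright's path rule: contributions from independent ancestry routes add.
A and B are related in two ways: half first cousins through their fathers (r = 1/16) and half-sibs through their shared mother (r = 1/4).
r = 1/16 + 1/4 = 0.3125.

0.3125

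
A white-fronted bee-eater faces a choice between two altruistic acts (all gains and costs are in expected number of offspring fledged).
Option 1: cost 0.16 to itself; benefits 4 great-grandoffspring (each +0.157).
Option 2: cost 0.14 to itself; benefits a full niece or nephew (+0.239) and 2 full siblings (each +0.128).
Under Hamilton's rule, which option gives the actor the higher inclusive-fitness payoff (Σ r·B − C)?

Option 1: r to a great-grandoffspring = 0.125.
Option 1: Σ r·B − C = (4·0.125·0.157) − 0.16 = -0.0815.
Option 2: r to a full niece or nephew = 0.25.
Option 2: r to a full sibling = 0.5.
Option 2: Σ r·B − C = (1·0.25·0.239 + 2·0.5·0.128) − 0.14 = 0.04775.
Option 2 has the higher net inclusive-fitness payoff.

Option 2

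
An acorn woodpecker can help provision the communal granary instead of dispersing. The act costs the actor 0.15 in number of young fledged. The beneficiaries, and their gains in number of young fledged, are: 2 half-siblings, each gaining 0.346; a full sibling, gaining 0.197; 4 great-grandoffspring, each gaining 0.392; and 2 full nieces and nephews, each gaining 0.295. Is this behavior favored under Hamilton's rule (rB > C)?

Hamilton's rule: the trait is favored when the sum of r·B over every recipient exceeds the actor's cost C.
r to a half-sibling = 0.25 (half-sibs share one parent — one path of length 2: r = (1/2)^2 = 1/4).
r to a full sibling = 1/2 (full sibs share both parents — two paths of length 2: r = 2·(1/2)^2 = 1/2).
r to a great-grandoffspring = 1/8 (three parent–offspring links: r = (1/2)^3 = 1/8).
r to a full niece or nephew = 1/4 (full aunt/uncle↔niece/nephew: two paths of length 3 through the shared grandparent pair: r = 2·(1/2)^3 = 1/4).
Summing one r·B term per recipient: 2·0.25·0.346 + 1·0.5·0.197 + 4·0.125·0.392 + 2·0.25·0.295 = 0.615.
0.615 > 0.15: the indirect benefit exceeds the cost.

Yes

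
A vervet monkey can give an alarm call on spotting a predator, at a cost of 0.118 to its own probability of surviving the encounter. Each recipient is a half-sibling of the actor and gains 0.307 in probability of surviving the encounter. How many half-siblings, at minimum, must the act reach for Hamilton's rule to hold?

2

r to a half-sibling = 0.25 (half-sibs share one parent — one path of length 2: r = (1/2)^2 = 1/4).
Hamilton's rule: n·r·B > C  ⇒  n > C/(r·B) = 0.118/(0.25·0.307) = 1.537.
The smallest integer exceeding 1.537 is 2.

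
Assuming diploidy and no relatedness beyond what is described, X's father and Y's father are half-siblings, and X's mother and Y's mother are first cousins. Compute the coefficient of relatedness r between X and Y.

With two independent routes of shared ancestry, r is the sum of the two contributions.
X and Y are related in two ways: half first cousins through their fathers (r = 1/16) and second cousins through their mothers (r = 1/32).
r = 1/16 + 1/32 = 0.09375.

0.09375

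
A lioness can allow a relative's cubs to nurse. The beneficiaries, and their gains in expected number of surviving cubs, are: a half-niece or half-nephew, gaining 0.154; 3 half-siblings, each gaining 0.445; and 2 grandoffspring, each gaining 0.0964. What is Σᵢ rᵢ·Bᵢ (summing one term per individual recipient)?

0.4012

r to a half-niece or half-nephew = 0.125 (half-aunt/uncle↔niece/nephew: one path of length 3: r = (1/2)^3 = 1/8).
r to a half-sibling = 0.25 (half-sibs share one parent — one path of length 2: r = (1/2)^2 = 1/4).
r to a grandoffspring = 1/4 (two parent–offspring links: r = (1/2)^2 = 1/4).
Summing one r·B term per recipient: 1·0.125·0.154 + 3·0.25·0.445 + 2·0.25·0.0964 = 0.4012.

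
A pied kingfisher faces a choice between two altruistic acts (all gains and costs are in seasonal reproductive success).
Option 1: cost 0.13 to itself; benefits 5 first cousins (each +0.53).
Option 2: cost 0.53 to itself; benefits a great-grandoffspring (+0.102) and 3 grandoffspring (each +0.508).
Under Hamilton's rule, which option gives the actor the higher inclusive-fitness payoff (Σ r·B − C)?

Option 1

Option 1: r to a first cousin = 0.125.
Option 1: Σ r·B − C = (5·0.125·0.53) − 0.13 = 0.20125.
Option 2: r to a great-grandoffspring = 0.125.
Option 2: r to a grandoffspring = 0.25.
Option 2: Σ r·B − C = (1·0.125·0.102 + 3·0.25·0.508) − 0.53 = -0.13625.
Option 1 has the higher net inclusive-fitness payoff.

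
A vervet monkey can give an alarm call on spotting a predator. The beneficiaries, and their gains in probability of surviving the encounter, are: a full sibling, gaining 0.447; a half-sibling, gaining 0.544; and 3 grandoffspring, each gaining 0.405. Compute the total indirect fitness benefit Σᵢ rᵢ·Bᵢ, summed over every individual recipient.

r to a full sibling = 1/2 (full sibs share both parents — two paths of length 2: r = 2·(1/2)^2 = 1/2).
r to a half-sibling = 0.25 (half-sibs share one parent — one path of length 2: r = (1/2)^2 = 1/4).
r to a grandoffspring = 1/4 (two parent–offspring links: r = (1/2)^2 = 1/4).
Summing one r·B term per recipient: 1·0.5·0.447 + 1·0.25·0.544 + 3·0.25·0.405 = 0.66325.

0.66325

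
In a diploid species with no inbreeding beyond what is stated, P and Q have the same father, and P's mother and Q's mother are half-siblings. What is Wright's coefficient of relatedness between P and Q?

Wright's path rule: contributions from independent ancestry routes add.
P and Q are related in two ways: half-sibs through their shared father (r = 1/4) and half first cousins through their mothers (r = 1/16).
r = 1/4 + 1/16 = 0.3125.

0.3125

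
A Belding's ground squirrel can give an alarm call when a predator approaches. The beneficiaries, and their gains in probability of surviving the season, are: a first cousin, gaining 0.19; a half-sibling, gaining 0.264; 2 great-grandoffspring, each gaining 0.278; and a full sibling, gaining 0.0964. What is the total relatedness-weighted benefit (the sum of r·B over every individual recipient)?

0.20745

r to a first cousin = 0.125 (first cousins share one grandparent pair — two paths of length 4: r = 2·(1/2)^4 = 1/8).
r to a half-sibling = 1/4 (half-sibs share one parent — one path of length 2: r = (1/2)^2 = 1/4).
r to a great-grandoffspring = 0.125 (three parent–offspring links: r = (1/2)^3 = 1/8).
r to a full sibling = 0.5 (full sibs share both parents — two paths of length 2: r = 2·(1/2)^2 = 1/2).
Summing one r·B term per recipient: 1·0.125·0.19 + 1·0.25·0.264 + 2·0.125·0.278 + 1·0.5·0.0964 = 0.20745.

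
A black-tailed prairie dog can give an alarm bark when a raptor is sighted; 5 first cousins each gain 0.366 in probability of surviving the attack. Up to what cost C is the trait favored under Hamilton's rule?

r to a first cousin = 0.125 (first cousins share one grandparent pair — two paths of length 4: r = 2·(1/2)^4 = 1/8).
Hamilton's rule: n·r·B > C, so the trait is favored while C < n·r·B = 5·0.125·0.366 = 0.22875.

0.22875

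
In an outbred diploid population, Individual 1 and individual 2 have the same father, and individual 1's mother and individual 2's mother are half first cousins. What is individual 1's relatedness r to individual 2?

0.265625

Wright's path rule: contributions from independent ancestry routes add.
Individual 1 and individual 2 are related in two ways: half-sibs through their shared father (r = 1/4) and half second cousins through their mothers (r = 1/64).
r = 1/4 + 1/64 = 0.265625.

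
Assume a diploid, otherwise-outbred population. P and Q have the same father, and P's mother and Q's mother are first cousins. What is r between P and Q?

0.28125

With two independent routes of shared ancestry, r is the sum of the two contributions.
P and Q are related in two ways: half-sibs through their shared father (r = 1/4) and second cousins through their mothers (r = 1/32).
r = 1/4 + 1/32 = 0.28125.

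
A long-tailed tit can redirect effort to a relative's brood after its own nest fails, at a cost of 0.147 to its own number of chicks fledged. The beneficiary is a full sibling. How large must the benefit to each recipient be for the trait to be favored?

0.294

r to a full sibling = 0.5 (full sibs share both parents — two paths of length 2: r = 2·(1/2)^2 = 1/2).
Hamilton's rule with n recipients of equal r: n·r·B > C, so B > C/(n·r) = 0.147/(1·0.5) = 0.294.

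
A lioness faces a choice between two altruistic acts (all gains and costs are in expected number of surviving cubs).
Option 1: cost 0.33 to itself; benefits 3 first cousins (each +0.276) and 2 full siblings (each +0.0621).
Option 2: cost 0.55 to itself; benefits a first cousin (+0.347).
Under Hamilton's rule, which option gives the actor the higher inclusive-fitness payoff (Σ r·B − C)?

Option 1: r to a first cousin = 0.125.
Option 1: r to a full sibling = 0.5.
Option 1: Σ r·B − C = (3·0.125·0.276 + 2·0.5·0.0621) − 0.33 = -0.1644.
Option 2: r to a first cousin = 0.125.
Option 2: Σ r·B − C = (1·0.125·0.347) − 0.55 = -0.506625.
Option 1 has the higher net inclusive-fitness payoff.

Option 1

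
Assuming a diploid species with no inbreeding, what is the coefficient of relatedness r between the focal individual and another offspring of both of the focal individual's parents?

Each parent–offspring link contributes a factor of 1/2, and independent paths through distinct common ancestors add.
Full sibs share both parents — two paths of length 2: r = 2·(1/2)^2 = 1/2.

0.5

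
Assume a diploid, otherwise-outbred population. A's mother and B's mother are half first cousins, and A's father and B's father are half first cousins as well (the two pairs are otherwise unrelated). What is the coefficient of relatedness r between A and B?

Relatedness sums over independent paths through distinct common ancestors.
A and B are related in two ways: half second cousins through their mothers (r = 1/64) and half second cousins through their fathers (r = 1/64).
r = 1/64 + 1/64 = 0.03125.

0.03125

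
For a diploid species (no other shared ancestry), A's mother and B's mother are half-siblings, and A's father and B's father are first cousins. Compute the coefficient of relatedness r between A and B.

0.09375

With two independent routes of shared ancestry, r is the sum of the two contributions.
A and B are related in two ways: half first cousins through their mothers (r = 1/16) and second cousins through their fathers (r = 1/32).
r = 1/16 + 1/32 = 0.09375.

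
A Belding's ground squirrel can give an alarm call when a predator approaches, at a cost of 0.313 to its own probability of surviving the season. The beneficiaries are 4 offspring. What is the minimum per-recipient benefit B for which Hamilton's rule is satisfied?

r to an offspring = 1/2 (one parent–offspring link: r = (1/2)^1 = 1/2).
Hamilton's rule with n recipients of equal r: n·r·B > C, so B > C/(n·r) = 0.313/(4·0.5) = 0.1565.

0.1565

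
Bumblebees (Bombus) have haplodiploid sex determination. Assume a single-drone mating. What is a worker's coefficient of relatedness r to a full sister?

Haplodiploid full sisters inherit their father's entire haploid genome identically (contributing 1/2) and on average half of their mother's contribution (1/2 · 1/2 = 1/4); r = 1/2 + 1/4 = 3/4.

0.75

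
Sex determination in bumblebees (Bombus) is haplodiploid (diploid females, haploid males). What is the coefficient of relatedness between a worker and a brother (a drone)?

0.25

Her haploid brother carries none of their father's genes and a random half of their mother's genome; that half matches the maternal half of her own genome with probability 1/2: r = 1/2 · 1/2 = 1/4.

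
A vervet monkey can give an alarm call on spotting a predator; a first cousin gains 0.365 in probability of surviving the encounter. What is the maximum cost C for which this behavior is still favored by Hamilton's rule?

r to a first cousin = 1/8 (first cousins share one grandparent pair — two paths of length 4: r = 2·(1/2)^4 = 1/8).
Hamilton's rule: n·r·B > C, so the trait is favored while C < n·r·B = 1·0.125·0.365 = 0.045625.

0.045625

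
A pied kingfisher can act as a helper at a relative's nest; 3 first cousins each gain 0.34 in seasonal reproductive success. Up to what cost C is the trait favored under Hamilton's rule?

r to a first cousin = 1/8 (first cousins share one grandparent pair — two paths of length 4: r = 2·(1/2)^4 = 1/8).
Hamilton's rule: n·r·B > C, so the trait is favored while C < n·r·B = 3·0.125·0.34 = 0.1275.

0.1275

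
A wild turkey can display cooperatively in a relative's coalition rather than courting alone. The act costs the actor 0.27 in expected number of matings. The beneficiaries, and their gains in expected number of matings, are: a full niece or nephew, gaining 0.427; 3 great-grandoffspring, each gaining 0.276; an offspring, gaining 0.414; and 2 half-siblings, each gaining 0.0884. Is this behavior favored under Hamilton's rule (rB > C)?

Yes

Hamilton's rule: the trait is favored when the sum of r·B over every recipient exceeds the actor's cost C.
r to a full niece or nephew = 1/4 (full aunt/uncle↔niece/nephew: two paths of length 3 through the shared grandparent pair: r = 2·(1/2)^3 = 1/4).
r to a great-grandoffspring = 1/8 (three parent–offspring links: r = (1/2)^3 = 1/8).
r to an offspring = 1/2 (one parent–offspring link: r = (1/2)^1 = 1/2).
r to a half-sibling = 1/4 (half-sibs share one parent — one path of length 2: r = (1/2)^2 = 1/4).
Summing one r·B term per recipient: 1·0.25·0.427 + 3·0.125·0.276 + 1·0.5·0.414 + 2·0.25·0.0884 = 0.46145.
0.46145 > 0.27: the indirect benefit exceeds the cost.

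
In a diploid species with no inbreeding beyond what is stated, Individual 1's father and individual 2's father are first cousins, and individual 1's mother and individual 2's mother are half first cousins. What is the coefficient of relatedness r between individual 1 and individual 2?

0.046875

Independent pedigree routes through distinct common ancestors add.
Individual 1 and individual 2 are related in two ways: second cousins through their fathers (r = 1/32) and half second cousins through their mothers (r = 1/64).
r = 1/32 + 1/64 = 3/64 = 0.046875.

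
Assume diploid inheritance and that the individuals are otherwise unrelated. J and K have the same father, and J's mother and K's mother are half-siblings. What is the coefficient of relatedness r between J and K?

0.3125

Relatedness sums over independent paths through distinct common ancestors.
J and K are related in two ways: half-sibs through their shared father (r = 1/4) and half first cousins through their mothers (r = 1/16).
r = 1/4 + 1/16 = 5/16 = 0.3125.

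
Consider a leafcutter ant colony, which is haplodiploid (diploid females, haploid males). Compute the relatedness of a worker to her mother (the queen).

0.5

One meiotic link between diploid queen and diploid daughter: r = 1/2.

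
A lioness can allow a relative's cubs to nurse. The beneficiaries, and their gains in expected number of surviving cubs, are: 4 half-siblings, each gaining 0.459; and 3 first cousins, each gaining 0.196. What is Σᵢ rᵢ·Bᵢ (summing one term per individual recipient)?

r to a half-sibling = 1/4 (half-sibs share one parent — one path of length 2: r = (1/2)^2 = 1/4).
r to a first cousin = 1/8 (first cousins share one grandparent pair — two paths of length 4: r = 2·(1/2)^4 = 1/8).
Summing one r·B term per recipient: 4·0.25·0.459 + 3·0.125·0.196 = 0.5325.

0.5325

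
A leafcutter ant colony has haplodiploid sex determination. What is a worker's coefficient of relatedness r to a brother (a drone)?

Her haploid brother carries none of their father's genes and a random half of their mother's genome; that half matches the maternal half of her own genome with probability 1/2: r = 1/2 · 1/2 = 1/4.

0.25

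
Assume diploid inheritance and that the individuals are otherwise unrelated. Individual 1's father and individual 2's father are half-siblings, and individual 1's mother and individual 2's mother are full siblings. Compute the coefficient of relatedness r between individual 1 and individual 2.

0.1875

Independent pedigree routes through distinct common ancestors add.
Individual 1 and individual 2 are related in two ways: half first cousins through their fathers (r = 1/16) and first cousins through their mothers (r = 1/8).
r = 1/16 + 1/8 = 0.1875.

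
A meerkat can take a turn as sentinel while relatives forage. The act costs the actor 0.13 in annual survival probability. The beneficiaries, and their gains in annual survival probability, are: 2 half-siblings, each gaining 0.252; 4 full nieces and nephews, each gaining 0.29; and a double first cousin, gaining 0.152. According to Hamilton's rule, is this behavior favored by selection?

Yes

Hamilton's rule: the trait is favored when the sum of r·B over every recipient exceeds the actor's cost C.
r to a half-sibling = 1/4 (half-sibs share one parent — one path of length 2: r = (1/2)^2 = 1/4).
r to a full niece or nephew = 0.25 (full aunt/uncle↔niece/nephew: two paths of length 3 through the shared grandparent pair: r = 2·(1/2)^3 = 1/4).
r to a double first cousin = 0.25 (double first cousins share both grandparent pairs — four paths of length 4: r = 4·(1/2)^4 = 1/4).
Summing one r·B term per recipient: 2·0.25·0.252 + 4·0.25·0.29 + 1·0.25·0.152 = 0.454.
0.454 > 0.13: the indirect benefit exceeds the cost.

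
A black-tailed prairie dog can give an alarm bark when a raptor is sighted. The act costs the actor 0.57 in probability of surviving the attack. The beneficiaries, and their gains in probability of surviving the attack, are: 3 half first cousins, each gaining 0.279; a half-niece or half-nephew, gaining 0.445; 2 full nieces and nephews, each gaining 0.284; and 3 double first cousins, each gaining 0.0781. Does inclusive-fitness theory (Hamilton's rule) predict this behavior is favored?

Hamilton's rule: the trait is favored when the sum of r·B over every recipient exceeds the actor's cost C.
r to a half first cousin = 0.0625 (half first cousins share one grandparent — one path of length 4: r = (1/2)^4 = 1/16).
r to a half-niece or half-nephew = 0.125 (half-aunt/uncle↔niece/nephew: one path of length 3: r = (1/2)^3 = 1/8).
r to a full niece or nephew = 0.25 (full aunt/uncle↔niece/nephew: two paths of length 3 through the shared grandparent pair: r = 2·(1/2)^3 = 1/4).
r to a double first cousin = 1/4 (double first cousins share both grandparent pairs — four paths of length 4: r = 4·(1/2)^4 = 1/4).
Summing one r·B term per recipient: 3·0.0625·0.279 + 1·0.125·0.445 + 2·0.25·0.284 + 3·0.25·0.0781 = 0.3085125.
0.3085125 < 0.57: the indirect benefit is less than the cost.

No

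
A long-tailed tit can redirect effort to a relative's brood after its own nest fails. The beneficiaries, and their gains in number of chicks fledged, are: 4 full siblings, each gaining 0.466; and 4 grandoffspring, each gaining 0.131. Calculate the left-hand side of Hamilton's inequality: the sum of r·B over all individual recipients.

1.063

r to a full sibling = 0.5 (full sibs share both parents — two paths of length 2: r = 2·(1/2)^2 = 1/2).
r to a grandoffspring = 1/4 (two parent–offspring links: r = (1/2)^2 = 1/4).
Summing one r·B term per recipient: 4·0.5·0.466 + 4·0.25·0.131 = 1.063.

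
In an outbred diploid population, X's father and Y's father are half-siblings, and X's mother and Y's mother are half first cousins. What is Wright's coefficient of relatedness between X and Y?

With two independent routes of shared ancestry, r is the sum of the two contributions.
X and Y are related in two ways: half first cousins through their fathers (r = 1/16) and half second cousins through their mothers (r = 1/64).
r = 1/16 + 1/64 = 5/64 = 0.078125.

0.078125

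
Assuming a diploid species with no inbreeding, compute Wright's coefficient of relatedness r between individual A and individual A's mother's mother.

Each parent–offspring link contributes a factor of 1/2, and independent paths through distinct common ancestors add.
Two parent–offspring links: r = (1/2)^2 = 1/4.

0.25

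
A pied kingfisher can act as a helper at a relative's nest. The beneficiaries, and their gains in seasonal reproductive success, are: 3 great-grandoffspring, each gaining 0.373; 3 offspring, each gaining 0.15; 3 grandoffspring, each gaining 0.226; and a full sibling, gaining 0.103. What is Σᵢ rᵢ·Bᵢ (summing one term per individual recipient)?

r to a great-grandoffspring = 0.125 (three parent–offspring links: r = (1/2)^3 = 1/8).
r to an offspring = 0.5 (one parent–offspring link: r = (1/2)^1 = 1/2).
r to a grandoffspring = 1/4 (two parent–offspring links: r = (1/2)^2 = 1/4).
r to a full sibling = 0.5 (full sibs share both parents — two paths of length 2: r = 2·(1/2)^2 = 1/2).
Summing one r·B term per recipient: 3·0.125·0.373 + 3·0.5·0.15 + 3·0.25·0.226 + 1·0.5·0.103 = 0.585875.

0.585875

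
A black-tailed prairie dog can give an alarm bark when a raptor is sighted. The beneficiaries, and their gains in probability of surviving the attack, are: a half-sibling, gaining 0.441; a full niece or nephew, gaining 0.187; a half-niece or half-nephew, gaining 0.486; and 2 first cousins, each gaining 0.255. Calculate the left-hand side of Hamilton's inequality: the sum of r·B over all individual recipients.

r to a half-sibling = 0.25 (half-sibs share one parent — one path of length 2: r = (1/2)^2 = 1/4).
r to a full niece or nephew = 1/4 (full aunt/uncle↔niece/nephew: two paths of length 3 through the shared grandparent pair: r = 2·(1/2)^3 = 1/4).
r to a half-niece or half-nephew = 0.125 (half-aunt/uncle↔niece/nephew: one path of length 3: r = (1/2)^3 = 1/8).
r to a first cousin = 1/8 (first cousins share one grandparent pair — two paths of length 4: r = 2·(1/2)^4 = 1/8).
Summing one r·B term per recipient: 1·0.25·0.441 + 1·0.25·0.187 + 1·0.125·0.486 + 2·0.125·0.255 = 0.2815.

0.2815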